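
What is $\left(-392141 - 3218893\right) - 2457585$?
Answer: $-6068619$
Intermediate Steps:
$\left(-392141 - 3218893\right) - 2457585 = -3611034 - 2457585 = -6068619$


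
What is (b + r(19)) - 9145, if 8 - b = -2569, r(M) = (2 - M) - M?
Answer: -6604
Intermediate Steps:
r(M) = 2 - 2*M
b = 2577 (b = 8 - 1*(-2569) = 8 + 2569 = 2577)
(b + r(19)) - 9145 = (2577 + (2 - 2*19)) - 9145 = (2577 + (2 - 38)) - 9145 = (2577 - 36) - 9145 = 2541 - 9145 = -6604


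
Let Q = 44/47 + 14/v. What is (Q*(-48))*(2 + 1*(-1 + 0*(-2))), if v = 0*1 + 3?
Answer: -12640/47 ≈ -268.94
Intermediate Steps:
v = 3 (v = 0 + 3 = 3)
Q = 790/141 (Q = 44/47 + 14/3 = 790/141 ≈ 5.6028)
(Q*(-48))*(2 + 1*(-1 + 0*(-2))) = ((790/141)*(-48))*(2 + 1*(-1 + 0*(-2))) = -12640*(2 + 1*(-1 + 0))/47 = -12640*(2 + 1*(-1))/47 = -12640*(2 - 1)/47 = -12640/47*1 = -12640/47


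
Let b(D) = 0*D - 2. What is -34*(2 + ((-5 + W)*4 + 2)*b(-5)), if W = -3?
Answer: -2108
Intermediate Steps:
b(D) = -2 (b(D) = 0 - 2 = -2)
-34*(2 + ((-5 + W)*4 + 2)*b(-5)) = -34*(2 + ((-5 - 3)*4 + 2)*(-2)) = -34*(2 + (-8*4 + 2)*(-2)) = -34*(2 + (-32 + 2)*(-2)) = -34*(2 - 30*(-2)) = -34*(2 + 60) = -34*62 = -2108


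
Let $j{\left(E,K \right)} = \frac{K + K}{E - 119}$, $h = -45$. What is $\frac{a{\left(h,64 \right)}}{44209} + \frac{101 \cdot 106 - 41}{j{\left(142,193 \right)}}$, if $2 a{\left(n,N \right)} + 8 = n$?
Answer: $\frac{5422118213}{8532337} \approx 635.48$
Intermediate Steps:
$a{\left(n,N \right)} = -4 + \frac{n}{2}$
$j{\left(E,K \right)} = \frac{2 K}{-119 + E}$
$\frac{a{\left(h,64 \right)}}{44209} + \frac{101 \cdot 106 - 41}{j{\left(142,193 \right)}} = \frac{-4 + \frac{1}{2} \left(-45\right)}{44209} + \frac{101 \cdot 106 - 41}{2 \cdot 193 \frac{1}{-119 + 142}} = \left(-4 - \frac{45}{2}\right) \frac{1}{44209} + \frac{10706 - 41}{2 \cdot 193 \cdot \frac{1}{23}} = \left(- \frac{53}{2}\right) \frac{1}{44209} + \frac{10665}{2 \cdot 193 \cdot \frac{1}{23}} = - \frac{53}{88418} + \frac{10665}{\frac{386}{23}} = - \frac{53}{88418} + 10665 \cdot \frac{23}{386} = - \frac{53}{88418} + \frac{245295}{386} = \frac{5422118213}{8532337}$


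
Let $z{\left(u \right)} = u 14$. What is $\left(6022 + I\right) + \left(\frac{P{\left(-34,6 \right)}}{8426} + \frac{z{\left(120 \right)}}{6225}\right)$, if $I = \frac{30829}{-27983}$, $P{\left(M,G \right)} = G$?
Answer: $\frac{294587718646098}{48925337285} \approx 6021.2$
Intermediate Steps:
$z{\left(u \right)} = 14 u$
$I = - \frac{30829}{27983}$ ($I = 30829 \left(- \frac{1}{27983}\right) = - \frac{30829}{27983} \approx -1.1017$)
$\left(6022 + I\right) + \left(\frac{P{\left(-34,6 \right)}}{8426} + \frac{z{\left(120 \right)}}{6225}\right) = \left(6022 - \frac{30829}{27983}\right) + \left(\frac{6}{8426} + \frac{14 \cdot 120}{6225}\right) = \frac{168482797}{27983} + \left(6 \cdot \frac{1}{8426} + 1680 \cdot \frac{1}{6225}\right) = \frac{168482797}{27983} + \left(\frac{3}{4213} + \frac{112}{415}\right) = \frac{168482797}{27983} + \frac{473101}{1748395} = \frac{294587718646098}{48925337285}$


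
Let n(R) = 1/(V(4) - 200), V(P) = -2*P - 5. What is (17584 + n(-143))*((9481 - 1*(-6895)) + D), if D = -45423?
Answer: -108792372377/213 ≈ -5.1076e+8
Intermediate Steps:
V(P) = -5 - 2*P
n(R) = -1/213 (n(R) = 1/((-5 - 2*4) - 200) = 1/((-5 - 8) - 200) = 1/(-13 - 200) = 1/(-213) = -1/213)
(17584 + n(-143))*((9481 - 1*(-6895)) + D) = (17584 - 1/213)*((9481 - 1*(-6895)) - 45423) = 3745391*((9481 + 6895) - 45423)/213 = 3745391*(16376 - 45423)/213 = (3745391/213)*(-29047) = -108792372377/213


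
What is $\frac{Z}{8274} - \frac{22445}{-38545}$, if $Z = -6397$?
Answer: $- \frac{12172487}{63784266} \approx -0.19084$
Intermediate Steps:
$\frac{Z}{8274} - \frac{22445}{-38545} = - \frac{6397}{8274} - \frac{22445}{-38545} = \left(-6397\right) \frac{1}{8274} - - \frac{4489}{7709} = - \frac{6397}{8274} + \frac{4489}{7709} = - \frac{12172487}{63784266}$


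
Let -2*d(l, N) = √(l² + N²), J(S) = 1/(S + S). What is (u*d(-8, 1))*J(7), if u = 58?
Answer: -29*√65/14 ≈ -16.700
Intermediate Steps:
J(S) = 1/(2*S)
d(l, N) = -√(N² + l²)/2 (d(l, N) = -√(l² + N²)/2 = -√(N² + l²)/2)
(u*d(-8, 1))*J(7) = (58*(-√(1² + (-8)²)/2))*((½)/7) = (58*(-√(1 + 64)/2))*((½)*(⅐)) = (58*(-√65/2))*(1/14) = -29*√65*(1/14) = -29*√65/14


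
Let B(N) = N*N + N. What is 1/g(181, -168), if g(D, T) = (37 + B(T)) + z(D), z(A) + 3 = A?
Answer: 1/28271 ≈ 3.5372e-5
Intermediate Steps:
B(N) = N + N² (B(N) = N² + N = N + N²)
z(A) = -3 + A
g(D, T) = 34 + D + T*(1 + T) (g(D, T) = (37 + T*(1 + T)) + (-3 + D) = 34 + D + T*(1 + T))
1/g(181, -168) = 1/(34 + 181 - 168*(1 - 168)) = 1/(34 + 181 - 168*(-167)) = 1/(34 + 181 + 28056) = 1/28271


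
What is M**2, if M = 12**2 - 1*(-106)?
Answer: 62500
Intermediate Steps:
M = 250 (M = 144 + 106 = 250)
M**2 = 250**2 = 62500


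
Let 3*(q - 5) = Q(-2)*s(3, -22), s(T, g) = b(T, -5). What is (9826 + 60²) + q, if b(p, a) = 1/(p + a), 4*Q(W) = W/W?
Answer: 322343/24 ≈ 13431.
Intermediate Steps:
Q(W) = ¼ (Q(W) = (W/W)/4 = (¼)*1 = ¼)
b(p, a) = 1/(a + p)
s(T, g) = 1/(-5 + T)
q = 119/24 (q = 5 + (1/(4*(-5 + 3)))/3 = 5 + ((¼)/(-2))/3 = 5 + ((¼)*(-½))/3 = 5 + (⅓)*(-⅛) = 5 - 1/24 = 119/24 ≈ 4.9583)
(9826 + 60²) + q = (9826 + 60²) + 119/24 = (9826 + 3600) + 119/24 = 13426 + 119/24 = 322343/24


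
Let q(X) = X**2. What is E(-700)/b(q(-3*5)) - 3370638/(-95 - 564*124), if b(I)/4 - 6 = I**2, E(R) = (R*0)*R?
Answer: 3370638/70031 ≈ 48.131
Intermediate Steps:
E(R) = 0 (E(R) = 0*R = 0)
b(I) = 24 + 4*I**2
E(-700)/b(q(-3*5)) - 3370638/(-95 - 564*124) = 0/(24 + 4*((-3*5)**2)**2) - 3370638/(-95 - 564*124) = 0/(24 + 4*((-15)**2)**2) - 3370638/(-95 - 69936) = 0/(24 + 4*225**2) - 3370638/(-70031) = 0/(24 + 4*50625) - 3370638*(-1/70031) = 0/(24 + 202500) + 3370638/70031 = 0/202524 + 3370638/70031 = 0*(1/202524) + 3370638/70031 = 0 + 3370638/70031 = 3370638/70031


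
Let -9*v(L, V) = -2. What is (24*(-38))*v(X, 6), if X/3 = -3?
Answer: -608/3 ≈ -202.67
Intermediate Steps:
X = -9 (X = 3*(-3) = -9)
v(L, V) = 2/9 (v(L, V) = -⅑*(-2) = 2/9)
(24*(-38))*v(X, 6) = (24*(-38))*(2/9) = -912*2/9 = -608/3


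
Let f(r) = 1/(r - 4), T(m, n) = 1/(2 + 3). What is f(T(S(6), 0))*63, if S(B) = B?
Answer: -315/19 ≈ -16.579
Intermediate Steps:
T(m, n) = 1/5
f(r) = 1/(-4 + r)
f(T(S(6), 0))*63 = 63/(-4 + 1/5) = 63/(-19/5) = -5/19*63 = -315/19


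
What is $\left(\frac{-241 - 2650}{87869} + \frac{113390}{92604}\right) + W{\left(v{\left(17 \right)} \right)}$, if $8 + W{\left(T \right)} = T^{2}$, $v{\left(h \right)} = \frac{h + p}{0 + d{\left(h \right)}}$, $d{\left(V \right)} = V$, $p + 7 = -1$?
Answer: $- \frac{7675811237881}{1175799516582} \approx -6.5282$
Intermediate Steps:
$p = -8$ ($p = -7 - 1 = -8$)
$v{\left(h \right)} = \frac{-8 + h}{h}$ ($v{\left(h \right)} = \frac{h - 8}{0 + h} = \frac{-8 + h}{h}$)
$W{\left(T \right)} = -8 + T^{2}$
$\left(\frac{-241 - 2650}{87869} + \frac{113390}{92604}\right) + W{\left(v{\left(17 \right)} \right)} = \left(\frac{-241 - 2650}{87869} + \frac{113390}{92604}\right) - \left(8 - \left(\frac{-8 + 17}{17}\right)^{2}\right) = \left(\left(-241 - 2650\right) \frac{1}{87869} + 113390 \cdot \frac{1}{92604}\right) - \left(8 - \left(\frac{1}{17} \cdot 9\right)^{2}\right) = \left(\left(-2891\right) \frac{1}{87869} + \frac{56695}{46302}\right) - \left(8 - \left(\frac{9}{17}\right)^{2}\right) = \left(- \frac{2891}{87869} + \frac{56695}{46302}\right) + \left(-8 + \frac{81}{289}\right) = \frac{4847873873}{4068510438} - \frac{2231}{289} = - \frac{7675811237881}{1175799516582}$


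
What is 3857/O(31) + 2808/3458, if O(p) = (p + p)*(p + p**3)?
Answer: 200201093/245912212 ≈ 0.81412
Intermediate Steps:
O(p) = 2*p*(p + p**3) (O(p) = (2*p)*(p + p**3) = 2*p*(p + p**3))
3857/O(31) + 2808/3458 = 3857/((2*31**2*(1 + 31**2))) + 2808/3458 = 3857/((2*961*(1 + 961))) + 2808*(1/3458) = 3857/((2*961*962)) + 108/133 = 3857/1848964 + 108/133 = 200201093/245912212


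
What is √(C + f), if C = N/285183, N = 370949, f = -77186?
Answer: I*√697486768688143/95061 ≈ 277.82*I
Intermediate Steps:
C = 370949/285183 ≈ 1.3007
√(C + f) = √(370949/285183 - 77186) = √(-22011764089/285183) = I*√697486768688143/95061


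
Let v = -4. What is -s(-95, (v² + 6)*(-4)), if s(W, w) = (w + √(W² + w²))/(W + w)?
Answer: -88/183 + √16769/183 ≈ 0.22675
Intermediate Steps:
s(W, w) = (w + √(W² + w²))/(W + w)
-s(-95, (v² + 6)*(-4)) = -(((-4)² + 6)*(-4) + √((-95)² + (((-4)² + 6)*(-4))²))/(-95 + ((-4)² + 6)*(-4)) = -((16 + 6)*(-4) + √(9025 + ((16 + 6)*(-4))²))/(-95 + (16 + 6)*(-4)) = -(22*(-4) + √(9025 + (22*(-4))²))/(-95 + 22*(-4)) = -(-88 + √(9025 + (-88)²))/(-95 - 88) = -(-88 + √(9025 + 7744))/(-183) = -(-1)*(-88 + √16769)/183 = -(88/183 - √16769/183) = -88/183 + √16769/183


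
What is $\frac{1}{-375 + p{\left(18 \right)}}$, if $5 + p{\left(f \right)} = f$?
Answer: $- \frac{1}{362} \approx -0.0027624$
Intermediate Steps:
$p{\left(f \right)} = -5 + f$
$\frac{1}{-375 + p{\left(18 \right)}} = \frac{1}{-375 + \left(-5 + 18\right)} = \frac{1}{-375 + 13} = \frac{1}{-362} = - \frac{1}{362}$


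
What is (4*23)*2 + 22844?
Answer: 23028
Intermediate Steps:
(4*23)*2 + 22844 = 92*2 + 22844 = 184 + 22844 = 23028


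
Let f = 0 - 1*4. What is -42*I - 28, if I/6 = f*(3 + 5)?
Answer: 8036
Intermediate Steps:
f = -4 (f = 0 - 4 = -4)
I = -192 (I = 6*(-4*(3 + 5)) = 6*(-4*8) = 6*(-32) = -192)
-42*I - 28 = -42*(-192) - 28 = 8064 - 28 = 8036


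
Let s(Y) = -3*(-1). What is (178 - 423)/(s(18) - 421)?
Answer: 245/418 ≈ 0.58612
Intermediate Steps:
s(Y) = 3
(178 - 423)/(s(18) - 421) = (178 - 423)/(3 - 421) = -245/(-418) = -245*(-1/418) = 245/418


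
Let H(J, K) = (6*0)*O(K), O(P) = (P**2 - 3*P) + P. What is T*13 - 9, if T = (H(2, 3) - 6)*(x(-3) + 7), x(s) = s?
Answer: -321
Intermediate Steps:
O(P) = P**2 - 2*P
H(J, K) = 0 (H(J, K) = (6*0)*(K*(-2 + K)) = 0*(K*(-2 + K)) = 0)
T = -24 (T = (0 - 6)*(-3 + 7) = -6*4 = -24)
T*13 - 9 = -24*13 - 9 = -312 - 9 = -321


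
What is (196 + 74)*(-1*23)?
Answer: -6210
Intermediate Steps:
(196 + 74)*(-1*23) = 270*(-23) = -6210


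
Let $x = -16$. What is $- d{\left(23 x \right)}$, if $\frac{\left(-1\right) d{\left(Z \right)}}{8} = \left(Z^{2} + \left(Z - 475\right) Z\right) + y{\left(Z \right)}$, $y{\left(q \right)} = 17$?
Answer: $3565320$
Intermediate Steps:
$d{\left(Z \right)} = -136 - 8 Z^{2} - 8 Z \left(-475 + Z\right)$ ($d{\left(Z \right)} = - 8 \left(\left(Z^{2} + \left(Z - 475\right) Z\right) + 17\right) = - 8 \left(\left(Z^{2} + \left(-475 + Z\right) Z\right) + 17\right) = - 8 \left(\left(Z^{2} + Z \left(-475 + Z\right)\right) + 17\right) = - 8 \left(17 + Z^{2} + Z \left(-475 + Z\right)\right) = -136 - 8 Z^{2} - 8 Z \left(-475 + Z\right)$)
$- d{\left(23 x \right)} = - (-136 - 16 \left(23 \left(-16\right)\right)^{2} + 3800 \cdot 23 \left(-16\right)) = - (-136 - 16 \left(-368\right)^{2} + 3800 \left(-368\right)) = - (-136 - 2166784 - 1398400) = \left(-1\right) \left(-3565320\right) = 3565320$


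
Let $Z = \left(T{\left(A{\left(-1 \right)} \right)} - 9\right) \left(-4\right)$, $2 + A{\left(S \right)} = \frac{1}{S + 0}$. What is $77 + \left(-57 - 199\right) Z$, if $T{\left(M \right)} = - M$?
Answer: $-6067$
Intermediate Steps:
$A{\left(S \right)} = -2 + \frac{1}{S}$ ($A{\left(S \right)} = -2 + \frac{1}{S + 0} = -2 + \frac{1}{S}$)
$Z = 24$ ($Z = \left(- (-2 + \frac{1}{-1}) - 9\right) \left(-4\right) = \left(- (-2 - 1) - 9\right) \left(-4\right) = \left(\left(-1\right) \left(-3\right) - 9\right) \left(-4\right) = \left(3 - 9\right) \left(-4\right) = \left(-6\right) \left(-4\right) = 24$)
$77 + \left(-57 - 199\right) Z = 77 + \left(-57 - 199\right) 24 = 77 - 6144 = -6067$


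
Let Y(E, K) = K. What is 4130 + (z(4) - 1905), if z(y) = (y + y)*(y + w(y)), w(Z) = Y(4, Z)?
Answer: 2289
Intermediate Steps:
w(Z) = Z
z(y) = 4*y² (z(y) = (y + y)*(y + y) = (2*y)*(2*y) = 4*y²)
4130 + (z(4) - 1905) = 4130 + (4*4² - 1905) = 4130 + (4*16 - 1905) = 4130 + (64 - 1905) = 4130 - 1841 = 2289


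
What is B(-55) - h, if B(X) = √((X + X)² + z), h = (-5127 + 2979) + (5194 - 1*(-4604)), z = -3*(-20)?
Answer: -7650 + 8*√190 ≈ -7539.7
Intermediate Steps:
z = 60
h = 7650 (h = -2148 + (5194 + 4604) = -2148 + 9798 = 7650)
B(X) = √(60 + 4*X²) (B(X) = √((X + X)² + 60) = √((2*X)² + 60) = √(4*X² + 60) = √(60 + 4*X²))
B(-55) - h = 2*√(15 + (-55)²) - 1*7650 = 2*√(15 + 3025) - 7650 = 2*√3040 - 7650 = 2*(4*√190) - 7650 = 8*√190 - 7650 = -7650 + 8*√190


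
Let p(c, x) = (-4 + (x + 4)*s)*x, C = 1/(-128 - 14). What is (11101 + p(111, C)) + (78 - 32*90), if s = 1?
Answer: 167341037/20164 ≈ 8299.0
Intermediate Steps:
C = -1/142 (C = 1/(-142) = -1/142 ≈ -0.0070423)
p(c, x) = x² (p(c, x) = (-4 + (x + 4)*1)*x = (-4 + (4 + x)*1)*x = (-4 + (4 + x))*x = x*x = x²)
(11101 + p(111, C)) + (78 - 32*90) = (11101 + (-1/142)²) + (78 - 32*90) = (11101 + 1/20164) + (78 - 2880) = 223840565/20164 - 2802 = 167341037/20164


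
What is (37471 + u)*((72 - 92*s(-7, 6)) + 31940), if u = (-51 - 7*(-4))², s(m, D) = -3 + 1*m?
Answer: 1251416000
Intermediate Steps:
s(m, D) = -3 + m
u = 529 (u = (-51 + 28)² = (-23)² = 529)
(37471 + u)*((72 - 92*s(-7, 6)) + 31940) = (37471 + 529)*((72 - 92*(-3 - 7)) + 31940) = 38000*((72 - 92*(-10)) + 31940) = 38000*((72 + 920) + 31940) = 38000*(992 + 31940) = 38000*32932 = 1251416000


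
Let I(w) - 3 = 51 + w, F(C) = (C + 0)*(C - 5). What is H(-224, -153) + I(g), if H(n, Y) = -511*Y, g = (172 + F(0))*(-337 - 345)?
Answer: -39067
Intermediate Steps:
F(C) = C*(-5 + C)
g = -117304 (g = (172 + 0*(-5 + 0))*(-337 - 345) = (172 + 0*(-5))*(-682) = (172 + 0)*(-682) = 172*(-682) = -117304)
I(w) = 54 + w (I(w) = 3 + (51 + w) = 54 + w)
H(-224, -153) + I(g) = -511*(-153) + (54 - 117304) = 78183 - 117250 = -39067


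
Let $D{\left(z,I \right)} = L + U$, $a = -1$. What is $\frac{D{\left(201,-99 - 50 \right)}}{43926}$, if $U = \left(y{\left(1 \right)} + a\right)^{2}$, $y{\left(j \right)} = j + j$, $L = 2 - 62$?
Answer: $- \frac{59}{43926} \approx -0.0013432$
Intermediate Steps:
$L = -60$ ($L = 2 - 62 = -60$)
$y{\left(j \right)} = 2 j$
$U = 1$ ($U = \left(2 \cdot 1 - 1\right)^{2} = \left(2 - 1\right)^{2} = 1^{2} = 1$)
$D{\left(z,I \right)} = -59$ ($D{\left(z,I \right)} = -60 + 1 = -59$)
$\frac{D{\left(201,-99 - 50 \right)}}{43926} = - \frac{59}{43926}$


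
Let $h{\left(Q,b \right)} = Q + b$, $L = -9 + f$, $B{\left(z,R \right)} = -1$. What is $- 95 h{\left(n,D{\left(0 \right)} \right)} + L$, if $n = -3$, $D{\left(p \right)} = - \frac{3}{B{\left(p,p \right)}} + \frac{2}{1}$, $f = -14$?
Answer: $-213$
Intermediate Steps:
$D{\left(p \right)} = 5$ ($D{\left(p \right)} = - \frac{3}{-1} + \frac{2}{1} = \left(-3\right) \left(-1\right) + 2 \cdot 1 = 3 + 2 = 5$)
$L = -23$ ($L = -9 - 14 = -23$)
$- 95 h{\left(n,D{\left(0 \right)} \right)} + L = - 95 \left(-3 + 5\right) - 23 = \left(-95\right) 2 - 23 = -190 - 23 = -213$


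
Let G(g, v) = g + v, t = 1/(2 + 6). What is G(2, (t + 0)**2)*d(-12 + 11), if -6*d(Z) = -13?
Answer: 559/128 ≈ 4.3672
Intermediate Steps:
d(Z) = 13/6 (d(Z) = -1/6*(-13) = 13/6)
t = 1/8 ≈ 0.12500
G(2, (t + 0)**2)*d(-12 + 11) = (2 + (1/8 + 0)**2)*(13/6) = (2 + (1/8)**2)*(13/6) = (2 + 1/64)*(13/6) = (129/64)*(13/6) = 559/128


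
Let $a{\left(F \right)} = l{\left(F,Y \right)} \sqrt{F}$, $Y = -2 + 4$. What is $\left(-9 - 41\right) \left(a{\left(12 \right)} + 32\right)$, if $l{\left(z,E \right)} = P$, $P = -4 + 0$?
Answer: $-1600 + 400 \sqrt{3} \approx -907.18$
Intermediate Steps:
$Y = 2$
$P = -4$
$l{\left(z,E \right)} = -4$
$a{\left(F \right)} = - 4 \sqrt{F}$
$\left(-9 - 41\right) \left(a{\left(12 \right)} + 32\right) = \left(-9 - 41\right) \left(- 4 \sqrt{12} + 32\right) = - 50 \left(- 4 \cdot 2 \sqrt{3} + 32\right) = - 50 \left(- 8 \sqrt{3} + 32\right) = - 50 \left(32 - 8 \sqrt{3}\right) = -1600 + 400 \sqrt{3}$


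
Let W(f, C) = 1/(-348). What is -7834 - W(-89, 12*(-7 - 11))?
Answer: -2726231/348 ≈ -7834.0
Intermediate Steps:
W(f, C) = -1/348
-7834 - W(-89, 12*(-7 - 11)) = -7834 - 1*(-1/348) = -7834 + 1/348 = -2726231/348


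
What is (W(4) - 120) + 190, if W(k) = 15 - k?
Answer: 81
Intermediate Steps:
(W(4) - 120) + 190 = ((15 - 1*4) - 120) + 190 = ((15 - 4) - 120) + 190 = (11 - 120) + 190 = -109 + 190 = 81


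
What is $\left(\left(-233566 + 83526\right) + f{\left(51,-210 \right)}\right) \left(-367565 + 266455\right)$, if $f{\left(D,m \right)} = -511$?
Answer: $15222211610$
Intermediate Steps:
$\left(\left(-233566 + 83526\right) + f{\left(51,-210 \right)}\right) \left(-367565 + 266455\right) = \left(\left(-233566 + 83526\right) - 511\right) \left(-367565 + 266455\right) = \left(-150040 - 511\right) \left(-101110\right) = \left(-150551\right) \left(-101110\right) = 15222211610$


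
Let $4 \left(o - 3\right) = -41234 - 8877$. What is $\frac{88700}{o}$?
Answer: $- \frac{354800}{50099} \approx -7.082$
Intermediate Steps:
$o = - \frac{50099}{4}$ ($o = 3 + \frac{-41234 - 8877}{4} = 3 + \frac{1}{4} \left(-50111\right) = 3 - \frac{50111}{4} = - \frac{50099}{4} \approx -12525.0$)
$\frac{88700}{o} = \frac{88700}{- \frac{50099}{4}} = 88700 \left(- \frac{4}{50099}\right) = - \frac{354800}{50099}$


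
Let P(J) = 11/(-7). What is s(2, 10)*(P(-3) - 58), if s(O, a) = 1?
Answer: -417/7 ≈ -59.571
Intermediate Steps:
P(J) = -11/7 (P(J) = 11*(-⅐) = -11/7)
s(2, 10)*(P(-3) - 58) = 1*(-11/7 - 58) = 1*(-417/7) = -417/7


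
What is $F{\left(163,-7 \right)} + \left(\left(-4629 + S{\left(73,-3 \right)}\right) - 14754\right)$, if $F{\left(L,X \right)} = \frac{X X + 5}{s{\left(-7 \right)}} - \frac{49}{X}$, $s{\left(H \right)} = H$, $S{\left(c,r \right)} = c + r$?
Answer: $- \frac{135196}{7} \approx -19314.0$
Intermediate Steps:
$F{\left(L,X \right)} = - \frac{5}{7} - \frac{49}{X} - \frac{X^{2}}{7}$ ($F{\left(L,X \right)} = \frac{X X + 5}{-7} - \frac{49}{X} = \left(X^{2} + 5\right) \left(- \frac{1}{7}\right) - \frac{49}{X} = \left(5 + X^{2}\right) \left(- \frac{1}{7}\right) - \frac{49}{X} = \left(- \frac{5}{7} - \frac{X^{2}}{7}\right) - \frac{49}{X} = - \frac{5}{7} - \frac{49}{X} - \frac{X^{2}}{7}$)
$F{\left(163,-7 \right)} + \left(\left(-4629 + S{\left(73,-3 \right)}\right) - 14754\right) = \frac{-343 - 7 \left(-5 - \left(-7\right)^{2}\right)}{7 \left(-7\right)} + \left(\left(-4629 + \left(73 - 3\right)\right) - 14754\right) = \frac{1}{7} \left(- \frac{1}{7}\right) \left(-343 - 7 \left(-5 - 49\right)\right) + \left(\left(-4629 + 70\right) - 14754\right) = \frac{1}{7} \left(- \frac{1}{7}\right) \left(-343 - 7 \left(-5 - 49\right)\right) - 19313 = \frac{1}{7} \left(- \frac{1}{7}\right) \left(-343 - -378\right) - 19313 = \frac{1}{7} \left(- \frac{1}{7}\right) \left(-343 + 378\right) - 19313 = \frac{1}{7} \left(- \frac{1}{7}\right) 35 - 19313 = - \frac{5}{7} - 19313 = - \frac{135196}{7}$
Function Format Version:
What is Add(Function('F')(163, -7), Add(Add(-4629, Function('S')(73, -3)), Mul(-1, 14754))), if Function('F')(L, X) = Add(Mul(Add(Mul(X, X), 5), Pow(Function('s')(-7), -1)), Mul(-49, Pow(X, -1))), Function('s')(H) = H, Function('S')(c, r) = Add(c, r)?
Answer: Rational(-135196, 7) ≈ -19314.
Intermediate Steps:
Function('F')(L, X) = Add(Rational(-5, 7), Mul(-49, Pow(X, -1)), Mul(Rational(-1, 7), Pow(X, 2))) (Function('F')(L, X) = Add(Mul(Add(Mul(X, X), 5), Pow(-7, -1)), Mul(-49, Pow(X, -1))) = Add(Mul(Add(Pow(X, 2), 5), Rational(-1, 7)), Mul(-49, Pow(X, -1))) = Add(Mul(Add(5, Pow(X, 2)), Rational(-1, 7)), Mul(-49, Pow(X, -1))) = Add(Add(Rational(-5, 7), Mul(Rational(-1, 7), Pow(X, 2))), Mul(-49, Pow(X, -1))) = Add(Rational(-5, 7), Mul(-49, Pow(X, -1)), Mul(Rational(-1, 7), Pow(X, 2))))
Add(Function('F')(163, -7), Add(Add(-4629, Function('S')(73, -3)), Mul(-1, 14754))) = Add(Mul(Rational(1, 7), Pow(-7, -1), Add(-343, Mul(-7, Add(-5, Mul(-1, Pow(-7, 2)))))), Add(Add(-4629, Add(73, -3)), Mul(-1, 14754))) = Add(Mul(Rational(1, 7), Rational(-1, 7), Add(-343, Mul(-7, Add(-5, Mul(-1, 49))))), Add(Add(-4629, 70), -14754)) = Add(Mul(Rational(1, 7), Rational(-1, 7), Add(-343, Mul(-7, Add(-5, -49)))), Add(-4559, -14754)) = Add(Mul(Rational(1, 7), Rational(-1, 7), Add(-343, Mul(-7, -54))), -19313) = Add(Mul(Rational(1, 7), Rational(-1, 7), Add(-343, 378)), -19313) = Add(Mul(Rational(1, 7), Rational(-1, 7), 35), -19313) = Add(Rational(-5, 7), -19313) = Rational(-135196, 7)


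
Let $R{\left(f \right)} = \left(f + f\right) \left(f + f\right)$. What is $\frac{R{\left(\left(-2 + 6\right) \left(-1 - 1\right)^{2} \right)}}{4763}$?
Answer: $\frac{1024}{4763} \approx 0.21499$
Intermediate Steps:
$R{\left(f \right)} = 4 f^{2}$ ($R{\left(f \right)} = 2 f 2 f = 4 f^{2}$)
$\frac{R{\left(\left(-2 + 6\right) \left(-1 - 1\right)^{2} \right)}}{4763} = \frac{4 \left(\left(-2 + 6\right) \left(-1 - 1\right)^{2}\right)^{2}}{4763} = 4 \left(4 \left(-2\right)^{2}\right)^{2} \cdot \frac{1}{4763} = 4 \left(4 \cdot 4\right)^{2} \cdot \frac{1}{4763} = 4 \cdot 16^{2} \cdot \frac{1}{4763} = 4 \cdot 256 \cdot \frac{1}{4763} = 1024 \cdot \frac{1}{4763} = \frac{1024}{4763}$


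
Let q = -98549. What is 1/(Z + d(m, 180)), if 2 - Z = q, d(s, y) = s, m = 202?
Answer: 1/98753 ≈ 1.0126e-5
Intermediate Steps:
Z = 98551 (Z = 2 - 1*(-98549) = 2 + 98549 = 98551)
1/(Z + d(m, 180)) = 1/(98551 + 202) = 1/98753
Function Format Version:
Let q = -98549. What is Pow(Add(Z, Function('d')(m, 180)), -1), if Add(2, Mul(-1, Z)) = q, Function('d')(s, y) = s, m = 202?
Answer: Rational(1, 98753) ≈ 1.0126e-5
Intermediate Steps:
Z = 98551 (Z = Add(2, Mul(-1, -98549)) = Add(2, 98549) = 98551)
Pow(Add(Z, Function('d')(m, 180)), -1) = Pow(Add(98551, 202), -1) = Pow(98753, -1) = Rational(1, 98753)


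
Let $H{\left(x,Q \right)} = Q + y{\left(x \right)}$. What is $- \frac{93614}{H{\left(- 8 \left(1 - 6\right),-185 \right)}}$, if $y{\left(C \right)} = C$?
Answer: $\frac{93614}{145} \approx 645.61$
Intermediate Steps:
$H{\left(x,Q \right)} = Q + x$
$- \frac{93614}{H{\left(- 8 \left(1 - 6\right),-185 \right)}} = - \frac{93614}{-185 - 8 \left(1 - 6\right)} = - \frac{93614}{-185 - -40} = - \frac{93614}{-185 + 40} = - \frac{93614}{-145} = \left(-93614\right) \left(- \frac{1}{145}\right) = \frac{93614}{145}$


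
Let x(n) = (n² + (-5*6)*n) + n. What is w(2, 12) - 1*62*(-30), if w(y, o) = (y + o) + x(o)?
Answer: 1670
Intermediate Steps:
x(n) = n² - 29*n (x(n) = (n² - 30*n) + n = n² - 29*n)
w(y, o) = o + y + o*(-29 + o) (w(y, o) = (y + o) + o*(-29 + o) = (o + y) + o*(-29 + o) = o + y + o*(-29 + o))
w(2, 12) - 1*62*(-30) = (12 + 2 + 12*(-29 + 12)) - 1*62*(-30) = (12 + 2 + 12*(-17)) - 62*(-30) = (12 + 2 - 204) + 1860 = -190 + 1860 = 1670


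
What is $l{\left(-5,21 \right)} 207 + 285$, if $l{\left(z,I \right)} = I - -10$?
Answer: $6702$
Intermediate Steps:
$l{\left(z,I \right)} = 10 + I$ ($l{\left(z,I \right)} = I + 10 = 10 + I$)
$l{\left(-5,21 \right)} 207 + 285 = \left(10 + 21\right) 207 + 285 = 31 \cdot 207 + 285 = 6417 + 285 = 6702$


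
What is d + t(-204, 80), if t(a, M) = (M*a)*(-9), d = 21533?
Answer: 168413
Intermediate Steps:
t(a, M) = -9*M*a
d + t(-204, 80) = 21533 - 9*80*(-204) = 21533 + 146880 = 168413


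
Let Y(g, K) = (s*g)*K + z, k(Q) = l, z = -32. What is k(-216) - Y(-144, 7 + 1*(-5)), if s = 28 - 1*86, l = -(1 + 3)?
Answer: -16676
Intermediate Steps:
l = -4 (l = -1*4 = -4)
s = -58 (s = 28 - 86 = -58)
k(Q) = -4
Y(g, K) = -32 - 58*K*g (Y(g, K) = (-58*g)*K - 32 = -58*K*g - 32 = -32 - 58*K*g)
k(-216) - Y(-144, 7 + 1*(-5)) = -4 - (-32 - 58*(7 + 1*(-5))*(-144)) = -4 - (-32 - 58*(7 - 5)*(-144)) = -4 - (-32 - 58*2*(-144)) = -4 - (-32 + 16704) = -4 - 1*16672 = -4 - 16672 = -16676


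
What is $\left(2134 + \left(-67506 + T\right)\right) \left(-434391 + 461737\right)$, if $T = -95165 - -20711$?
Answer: $-3823681796$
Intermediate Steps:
$T = -74454$ ($T = -95165 + 20711 = -74454$)
$\left(2134 + \left(-67506 + T\right)\right) \left(-434391 + 461737\right) = \left(2134 - 141960\right) \left(-434391 + 461737\right) = \left(2134 - 141960\right) 27346 = \left(-139826\right) 27346 = -3823681796$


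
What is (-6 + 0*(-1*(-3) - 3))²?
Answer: 36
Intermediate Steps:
(-6 + 0*(-1*(-3) - 3))² = (-6 + 0*(3 - 3))² = (-6 + 0*0)² = (-6 + 0)² = (-6)² = 36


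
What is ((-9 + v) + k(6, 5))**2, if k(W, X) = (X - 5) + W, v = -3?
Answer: 36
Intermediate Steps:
k(W, X) = -5 + W + X (k(W, X) = (-5 + X) + W = -5 + W + X)
((-9 + v) + k(6, 5))**2 = ((-9 - 3) + (-5 + 6 + 5))**2 = (-12 + 6)**2 = (-6)**2 = 36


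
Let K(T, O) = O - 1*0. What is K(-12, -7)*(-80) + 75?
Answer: 635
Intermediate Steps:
K(T, O) = O (K(T, O) = O + 0 = O)
K(-12, -7)*(-80) + 75 = -7*(-80) + 75 = 560 + 75 = 635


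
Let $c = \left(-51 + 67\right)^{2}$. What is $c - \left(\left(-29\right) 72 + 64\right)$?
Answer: $2280$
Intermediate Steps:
$c = 256$ ($c = 16^{2} = 256$)
$c - \left(\left(-29\right) 72 + 64\right) = 256 - \left(\left(-29\right) 72 + 64\right) = 256 - \left(-2088 + 64\right) = 256 - -2024 = 256 + 2024 = 2280$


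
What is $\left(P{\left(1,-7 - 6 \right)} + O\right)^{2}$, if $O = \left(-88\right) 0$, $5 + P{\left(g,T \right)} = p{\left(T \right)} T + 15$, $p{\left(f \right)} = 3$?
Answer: $841$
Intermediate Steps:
$P{\left(g,T \right)} = 10 + 3 T$ ($P{\left(g,T \right)} = -5 + \left(3 T + 15\right) = -5 + \left(15 + 3 T\right) = 10 + 3 T$)
$O = 0$
$\left(P{\left(1,-7 - 6 \right)} + O\right)^{2} = \left(\left(10 + 3 \left(-7 - 6\right)\right) + 0\right)^{2} = \left(\left(10 + 3 \left(-13\right)\right) + 0\right)^{2} = \left(\left(10 - 39\right) + 0\right)^{2} = \left(-29 + 0\right)^{2} = \left(-29\right)^{2} = 841$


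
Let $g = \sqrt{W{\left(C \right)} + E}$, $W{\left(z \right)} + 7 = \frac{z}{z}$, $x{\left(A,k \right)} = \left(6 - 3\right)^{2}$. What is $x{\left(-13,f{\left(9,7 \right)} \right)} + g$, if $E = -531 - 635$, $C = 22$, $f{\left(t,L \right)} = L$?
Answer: $9 + 2 i \sqrt{293} \approx 9.0 + 34.234 i$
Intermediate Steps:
$x{\left(A,k \right)} = 9$ ($x{\left(A,k \right)} = 3^{2} = 9$)
$W{\left(z \right)} = -6$ ($W{\left(z \right)} = -7 + \frac{z}{z} = -7 + 1 = -6$)
$E = -1166$
$g = 2 i \sqrt{293}$ ($g = \sqrt{-6 - 1166} = \sqrt{-1172} = 2 i \sqrt{293} \approx 34.234 i$)
$x{\left(-13,f{\left(9,7 \right)} \right)} + g = 9 + 2 i \sqrt{293}$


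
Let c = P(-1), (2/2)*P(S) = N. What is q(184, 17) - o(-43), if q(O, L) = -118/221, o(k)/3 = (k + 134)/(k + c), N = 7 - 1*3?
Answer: 1429/221 ≈ 6.4661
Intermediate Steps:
N = 4 (N = 7 - 3 = 4)
P(S) = 4
c = 4
o(k) = 3*(134 + k)/(4 + k) (o(k) = 3*((k + 134)/(k + 4)) = 3*((134 + k)/(4 + k)) = 3*(134 + k)/(4 + k))
q(O, L) = -118/221 (q(O, L) = -118*1/221 = -118/221)
q(184, 17) - o(-43) = -118/221 - 3*(134 - 43)/(4 - 43) = -118/221 - 3*91/(-39) = -118/221 - 3*(-1)*91/39 = -118/221 - 1*(-7) = -118/221 + 7 = 1429/221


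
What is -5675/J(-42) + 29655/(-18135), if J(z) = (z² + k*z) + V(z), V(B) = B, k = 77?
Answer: 1290617/609336 ≈ 2.1181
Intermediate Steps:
J(z) = z² + 78*z (J(z) = (z² + 77*z) + z = z² + 78*z)
-5675/J(-42) + 29655/(-18135) = -5675*(-1/(42*(78 - 42))) + 29655/(-18135) = -5675/((-42*36)) + 29655*(-1/18135) = -5675/(-1512) - 659/403 = -5675*(-1/1512) - 659/403 = 5675/1512 - 659/403 = 1290617/609336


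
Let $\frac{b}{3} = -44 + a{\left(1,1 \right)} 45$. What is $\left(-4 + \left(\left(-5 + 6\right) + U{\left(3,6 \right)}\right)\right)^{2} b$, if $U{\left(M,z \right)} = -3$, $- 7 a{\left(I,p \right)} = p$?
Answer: $- \frac{38124}{7} \approx -5446.3$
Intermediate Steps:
$a{\left(I,p \right)} = - \frac{p}{7}$
$b = - \frac{1059}{7}$ ($b = 3 \left(-44 + \left(- \frac{1}{7}\right) 1 \cdot 45\right) = 3 \left(-44 - \frac{45}{7}\right) = 3 \left(- \frac{353}{7}\right) = - \frac{1059}{7} \approx -151.29$)
$\left(-4 + \left(\left(-5 + 6\right) + U{\left(3,6 \right)}\right)\right)^{2} b = \left(-4 + \left(\left(-5 + 6\right) - 3\right)\right)^{2} \left(- \frac{1059}{7}\right) = \left(-4 + \left(1 - 3\right)\right)^{2} \left(- \frac{1059}{7}\right) = \left(-4 - 2\right)^{2} \left(- \frac{1059}{7}\right) = \left(-6\right)^{2} \left(- \frac{1059}{7}\right) = 36 \left(- \frac{1059}{7}\right) = - \frac{38124}{7}$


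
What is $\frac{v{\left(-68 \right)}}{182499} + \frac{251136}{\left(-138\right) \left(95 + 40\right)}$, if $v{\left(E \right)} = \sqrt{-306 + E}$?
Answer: $- \frac{13952}{1035} + \frac{i \sqrt{374}}{182499} \approx -13.48 + 0.00010597 i$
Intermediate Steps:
$\frac{v{\left(-68 \right)}}{182499} + \frac{251136}{\left(-138\right) \left(95 + 40\right)} = \frac{\sqrt{-306 - 68}}{182499} + \frac{251136}{\left(-138\right) \left(95 + 40\right)} = \sqrt{-374} \cdot \frac{1}{182499} + \frac{251136}{\left(-138\right) 135} = i \sqrt{374} \cdot \frac{1}{182499} + \frac{251136}{-18630} = \frac{i \sqrt{374}}{182499} + 251136 \left(- \frac{1}{18630}\right) = \frac{i \sqrt{374}}{182499} - \frac{13952}{1035} = - \frac{13952}{1035} + \frac{i \sqrt{374}}{182499}$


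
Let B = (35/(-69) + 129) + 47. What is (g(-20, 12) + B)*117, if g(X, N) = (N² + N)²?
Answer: 65960427/23 ≈ 2.8678e+6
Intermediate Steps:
B = 12109/69 (B = (35*(-1/69) + 129) + 47 = (-35/69 + 129) + 47 = 8866/69 + 47 = 12109/69 ≈ 175.49)
g(X, N) = (N + N²)²
(g(-20, 12) + B)*117 = (12²*(1 + 12)² + 12109/69)*117 = (144*13² + 12109/69)*117 = (144*169 + 12109/69)*117 = (24336 + 12109/69)*117 = (1691293/69)*117 = 65960427/23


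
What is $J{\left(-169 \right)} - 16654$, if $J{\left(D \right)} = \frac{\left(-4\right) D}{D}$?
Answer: $-16658$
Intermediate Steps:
$J{\left(D \right)} = -4$
$J{\left(-169 \right)} - 16654 = -4 - 16654 = -16658$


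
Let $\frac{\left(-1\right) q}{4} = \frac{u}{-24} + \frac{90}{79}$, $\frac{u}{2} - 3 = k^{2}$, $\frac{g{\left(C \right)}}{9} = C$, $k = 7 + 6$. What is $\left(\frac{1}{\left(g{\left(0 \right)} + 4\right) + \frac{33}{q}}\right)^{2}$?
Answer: $\frac{156450064}{3346969609} \approx 0.046744$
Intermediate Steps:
$k = 13$
$g{\left(C \right)} = 9 C$
$u = 344$ ($u = 6 + 2 \cdot 13^{2} = 6 + 2 \cdot 169 = 6 + 338 = 344$)
$q = \frac{12508}{237}$ ($q = - 4 \left(\frac{344}{-24} + \frac{90}{79}\right) = - 4 \left(344 \left(- \frac{1}{24}\right) + 90 \cdot \frac{1}{79}\right) = - 4 \left(- \frac{43}{3} + \frac{90}{79}\right) = \left(-4\right) \left(- \frac{3127}{237}\right) = \frac{12508}{237} \approx 52.776$)
$\left(\frac{1}{\left(g{\left(0 \right)} + 4\right) + \frac{33}{q}}\right)^{2} = \left(\frac{1}{\left(9 \cdot 0 + 4\right) + \frac{33}{\frac{12508}{237}}}\right)^{2} = \left(\frac{1}{\left(0 + 4\right) + 33 \cdot \frac{237}{12508}}\right)^{2} = \left(\frac{1}{4 + \frac{7821}{12508}}\right)^{2} = \left(\frac{1}{\frac{57853}{12508}}\right)^{2} = \left(\frac{12508}{57853}\right)^{2} = \frac{156450064}{3346969609}$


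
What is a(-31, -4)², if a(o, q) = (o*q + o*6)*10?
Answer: 384400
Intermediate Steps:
a(o, q) = 60*o + 10*o*q (a(o, q) = (o*q + 6*o)*10 = (6*o + o*q)*10 = 60*o + 10*o*q)
a(-31, -4)² = (10*(-31)*(6 - 4))² = (10*(-31)*2)² = (-620)² = 384400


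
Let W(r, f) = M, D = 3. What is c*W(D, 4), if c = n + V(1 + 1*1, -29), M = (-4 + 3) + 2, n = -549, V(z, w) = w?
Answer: -578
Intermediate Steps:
M = 1 (M = -1 + 2 = 1)
W(r, f) = 1
c = -578 (c = -549 - 29 = -578)
c*W(D, 4) = -578*1 = -578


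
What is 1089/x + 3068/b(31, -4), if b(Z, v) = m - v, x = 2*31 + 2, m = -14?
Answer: -92731/320 ≈ -289.78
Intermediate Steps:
x = 64 (x = 62 + 2 = 64)
b(Z, v) = -14 - v
1089/x + 3068/b(31, -4) = 1089/64 + 3068/(-14 - 1*(-4)) = 1089*(1/64) + 3068/(-14 + 4) = 1089/64 + 3068/(-10) = 1089/64 + 3068*(-1/10) = 1089/64 - 1534/5 = -92731/320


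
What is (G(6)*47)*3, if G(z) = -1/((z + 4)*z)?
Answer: -47/20 ≈ -2.3500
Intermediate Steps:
G(z) = -1/(z*(4 + z)) (G(z) = -1/((4 + z)*z) = -1/(z*(4 + z)))
(G(6)*47)*3 = (-1/(6*(4 + 6))*47)*3 = (-1*1/6/10*47)*3 = (-1*1/6*1/10*47)*3 = -1/60*47*3 = -47/60*3 = -47/20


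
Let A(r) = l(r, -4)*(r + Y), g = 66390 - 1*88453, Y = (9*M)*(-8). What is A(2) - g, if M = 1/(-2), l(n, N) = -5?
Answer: 21873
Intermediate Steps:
M = -½ ≈ -0.50000
Y = 36 (Y = (9*(-½))*(-8) = -9/2*(-8) = 36)
g = -22063 (g = 66390 - 88453 = -22063)
A(r) = -180 - 5*r (A(r) = -5*(r + 36) = -5*(36 + r) = -180 - 5*r)
A(2) - g = (-180 - 5*2) - 1*(-22063) = (-180 - 10) + 22063 = -190 + 22063 = 21873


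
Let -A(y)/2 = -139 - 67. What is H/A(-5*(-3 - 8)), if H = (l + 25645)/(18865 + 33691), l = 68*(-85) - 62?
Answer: 2829/3093296 ≈ 0.00091456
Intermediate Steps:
l = -5842 (l = -5780 - 62 = -5842)
A(y) = 412 (A(y) = -2*(-139 - 67) = -2*(-206) = 412)
H = 2829/7508 (H = (-5842 + 25645)/(18865 + 33691) = 19803/52556 = 19803*(1/52556) = 2829/7508 ≈ 0.37680)
H/A(-5*(-3 - 8)) = (2829/7508)/412 = (2829/7508)*(1/412) = 2829/3093296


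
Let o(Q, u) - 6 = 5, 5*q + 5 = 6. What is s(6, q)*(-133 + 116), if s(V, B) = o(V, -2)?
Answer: -187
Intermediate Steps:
q = 1/5 (q = -1 + (1/5)*6 = -1 + 6/5 = 1/5 ≈ 0.20000)
o(Q, u) = 11 (o(Q, u) = 6 + 5 = 11)
s(V, B) = 11
s(6, q)*(-133 + 116) = 11*(-133 + 116) = 11*(-17) = -187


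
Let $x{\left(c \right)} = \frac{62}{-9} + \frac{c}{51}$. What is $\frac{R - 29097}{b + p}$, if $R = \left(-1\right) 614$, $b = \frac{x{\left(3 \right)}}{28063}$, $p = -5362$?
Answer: $\frac{6714121491}{1211710177} \approx 5.541$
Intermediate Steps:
$x{\left(c \right)} = - \frac{62}{9} + \frac{c}{51}$ ($x{\left(c \right)} = 62 \left(- \frac{1}{9}\right) + c \frac{1}{51} = - \frac{62}{9} + \frac{c}{51}$)
$b = - \frac{55}{225981}$ ($b = \frac{- \frac{62}{9} + \frac{1}{51} \cdot 3}{28063} = \left(- \frac{62}{9} + \frac{1}{17}\right) \frac{1}{28063} = \left(- \frac{1045}{153}\right) \frac{1}{28063} = - \frac{55}{225981} \approx -0.00024338$)
$R = -614$
$\frac{R - 29097}{b + p} = \frac{-614 - 29097}{- \frac{55}{225981} - 5362} = - \frac{29711}{- \frac{1211710177}{225981}} = \left(-29711\right) \left(- \frac{225981}{1211710177}\right) = \frac{6714121491}{1211710177}$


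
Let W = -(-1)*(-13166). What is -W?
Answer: 13166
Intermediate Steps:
W = -13166 (W = -1*13166 = -13166)
-W = -1*(-13166) = 13166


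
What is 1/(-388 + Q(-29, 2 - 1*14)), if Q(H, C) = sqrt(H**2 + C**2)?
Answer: -388/149559 - sqrt(985)/149559 ≈ -0.0028041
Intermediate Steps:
Q(H, C) = sqrt(C**2 + H**2)
1/(-388 + Q(-29, 2 - 1*14)) = 1/(-388 + sqrt((2 - 1*14)**2 + (-29)**2)) = 1/(-388 + sqrt((2 - 14)**2 + 841)) = 1/(-388 + sqrt((-12)**2 + 841)) = 1/(-388 + sqrt(144 + 841)) = 1/(-388 + sqrt(985))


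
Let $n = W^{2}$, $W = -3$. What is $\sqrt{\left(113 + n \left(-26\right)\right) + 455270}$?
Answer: $\sqrt{455149} \approx 674.65$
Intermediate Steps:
$n = 9$ ($n = \left(-3\right)^{2} = 9$)
$\sqrt{\left(113 + n \left(-26\right)\right) + 455270} = \sqrt{\left(113 + 9 \left(-26\right)\right) + 455270} = \sqrt{\left(113 - 234\right) + 455270} = \sqrt{-121 + 455270} = \sqrt{455149}$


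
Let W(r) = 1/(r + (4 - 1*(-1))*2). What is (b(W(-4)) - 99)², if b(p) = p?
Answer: 351649/36 ≈ 9768.0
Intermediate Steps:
W(r) = 1/(10 + r) (W(r) = 1/(r + (4 + 1)*2) = 1/(r + 5*2) = 1/(r + 10) = 1/(10 + r))
(b(W(-4)) - 99)² = (1/(10 - 4) - 99)² = (1/6 - 99)² = (⅙ - 99)² = (-593/6)² = 351649/36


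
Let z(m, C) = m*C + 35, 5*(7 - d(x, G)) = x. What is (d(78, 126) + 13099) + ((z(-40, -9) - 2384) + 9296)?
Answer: 101987/5 ≈ 20397.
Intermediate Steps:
d(x, G) = 7 - x/5
z(m, C) = 35 + C*m (z(m, C) = C*m + 35 = 35 + C*m)
(d(78, 126) + 13099) + ((z(-40, -9) - 2384) + 9296) = ((7 - ⅕*78) + 13099) + (((35 - 9*(-40)) - 2384) + 9296) = ((7 - 78/5) + 13099) + (((35 + 360) - 2384) + 9296) = (-43/5 + 13099) + ((395 - 2384) + 9296) = 65452/5 + (-1989 + 9296) = 65452/5 + 7307 = 101987/5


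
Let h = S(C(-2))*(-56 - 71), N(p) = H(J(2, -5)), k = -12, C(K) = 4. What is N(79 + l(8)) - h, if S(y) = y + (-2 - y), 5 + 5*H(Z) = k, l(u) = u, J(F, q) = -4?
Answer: -1287/5 ≈ -257.40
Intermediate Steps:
H(Z) = -17/5 (H(Z) = -1 + (1/5)*(-12) = -1 - 12/5 = -17/5)
S(y) = -2
N(p) = -17/5
h = 254 (h = -2*(-56 - 71) = -2*(-127) = 254)
N(79 + l(8)) - h = -17/5 - 1*254 = -17/5 - 254 = -1287/5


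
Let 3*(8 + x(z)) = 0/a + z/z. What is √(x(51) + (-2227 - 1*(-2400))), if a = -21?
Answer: 4*√93/3 ≈ 12.858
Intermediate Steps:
x(z) = -23/3 (x(z) = -8 + (0/(-21) + z/z)/3 = -8 + (0*(-1/21) + 1)/3 = -8 + (0 + 1)/3 = -8 + (⅓)*1 = -8 + ⅓ = -23/3)
√(x(51) + (-2227 - 1*(-2400))) = √(-23/3 + (-2227 - 1*(-2400))) = √(-23/3 + (-2227 + 2400)) = √(-23/3 + 173) = √(496/3) = 4*√93/3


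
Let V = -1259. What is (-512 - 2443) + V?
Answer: -4214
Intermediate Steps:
(-512 - 2443) + V = (-512 - 2443) - 1259 = -2955 - 1259 = -4214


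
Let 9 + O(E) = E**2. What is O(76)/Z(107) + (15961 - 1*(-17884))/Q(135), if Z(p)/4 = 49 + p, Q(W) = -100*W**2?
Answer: 174820637/18954000 ≈ 9.2234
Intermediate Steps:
Z(p) = 196 + 4*p (Z(p) = 4*(49 + p) = 196 + 4*p)
O(E) = -9 + E**2
O(76)/Z(107) + (15961 - 1*(-17884))/Q(135) = (-9 + 76**2)/(196 + 4*107) + (15961 - 1*(-17884))/((-100*135**2)) = (-9 + 5776)/(196 + 428) + (15961 + 17884)/((-100*18225)) = 5767/624 + 33845/(-1822500) = 5767*(1/624) + 33845*(-1/1822500) = 5767/624 - 6769/364500 = 174820637/18954000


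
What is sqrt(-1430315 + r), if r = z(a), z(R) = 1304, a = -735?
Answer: 3*I*sqrt(158779) ≈ 1195.4*I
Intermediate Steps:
r = 1304
sqrt(-1430315 + r) = sqrt(-1430315 + 1304) = sqrt(-1429011) = 3*I*sqrt(158779)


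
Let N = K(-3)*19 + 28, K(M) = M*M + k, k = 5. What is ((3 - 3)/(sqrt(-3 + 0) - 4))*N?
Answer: 0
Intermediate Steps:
K(M) = 5 + M**2 (K(M) = M*M + 5 = M**2 + 5 = 5 + M**2)
N = 294 (N = (5 + (-3)**2)*19 + 28 = (5 + 9)*19 + 28 = 14*19 + 28 = 266 + 28 = 294)
((3 - 3)/(sqrt(-3 + 0) - 4))*N = ((3 - 3)/(sqrt(-3 + 0) - 4))*294 = (0/(sqrt(-3) - 4))*294 = (0/(I*sqrt(3) - 4))*294 = (0/(-4 + I*sqrt(3)))*294 = 0*294 = 0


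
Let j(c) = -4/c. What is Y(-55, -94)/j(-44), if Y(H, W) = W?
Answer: -1034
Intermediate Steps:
Y(-55, -94)/j(-44) = -94/((-4/(-44))) = -94/((-4*(-1/44))) = -94/1/11 = -94*11 = -1034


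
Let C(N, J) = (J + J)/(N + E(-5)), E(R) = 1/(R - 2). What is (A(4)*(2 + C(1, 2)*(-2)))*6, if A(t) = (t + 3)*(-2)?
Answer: 616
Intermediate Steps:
E(R) = 1/(-2 + R)
A(t) = -6 - 2*t (A(t) = (3 + t)*(-2) = -6 - 2*t)
C(N, J) = 2*J/(-⅐ + N) (C(N, J) = (J + J)/(N + 1/(-2 - 5)) = (2*J)/(N + 1/(-7)) = (2*J)/(N - ⅐) = (2*J)/(-⅐ + N) = 2*J/(-⅐ + N))
(A(4)*(2 + C(1, 2)*(-2)))*6 = ((-6 - 2*4)*(2 + (14*2/(-1 + 7*1))*(-2)))*6 = ((-6 - 8)*(2 + (14*2/(-1 + 7))*(-2)))*6 = -14*(2 + (14*2/6)*(-2))*6 = -14*(2 + (14*2*(⅙))*(-2))*6 = -14*(2 + (14/3)*(-2))*6 = -14*(2 - 28/3)*6 = -14*(-22/3)*6 = (308/3)*6 = 616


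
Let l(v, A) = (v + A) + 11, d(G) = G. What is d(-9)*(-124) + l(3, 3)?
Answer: 1133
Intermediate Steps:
l(v, A) = 11 + A + v (l(v, A) = (A + v) + 11 = 11 + A + v)
d(-9)*(-124) + l(3, 3) = -9*(-124) + (11 + 3 + 3) = 1116 + 17 = 1133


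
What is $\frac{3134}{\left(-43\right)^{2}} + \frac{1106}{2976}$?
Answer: $\frac{5685889}{2751312} \approx 2.0666$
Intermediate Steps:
$\frac{3134}{\left(-43\right)^{2}} + \frac{1106}{2976} = \frac{3134}{1849} + 1106 \cdot \frac{1}{2976} = 3134 \cdot \frac{1}{1849} + \frac{553}{1488} = \frac{3134}{1849} + \frac{553}{1488} = \frac{5685889}{2751312}$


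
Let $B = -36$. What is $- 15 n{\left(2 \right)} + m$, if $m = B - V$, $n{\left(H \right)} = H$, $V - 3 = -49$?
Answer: $-20$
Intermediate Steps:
$V = -46$ ($V = 3 - 49 = -46$)
$m = 10$ ($m = -36 - -46 = -36 + 46 = 10$)
$- 15 n{\left(2 \right)} + m = \left(-15\right) 2 + 10 = -30 + 10 = -20$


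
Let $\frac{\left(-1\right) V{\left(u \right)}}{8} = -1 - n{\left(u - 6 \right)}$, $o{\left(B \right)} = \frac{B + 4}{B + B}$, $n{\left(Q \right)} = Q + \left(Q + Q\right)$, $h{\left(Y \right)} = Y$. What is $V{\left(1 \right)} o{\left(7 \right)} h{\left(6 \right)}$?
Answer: $-528$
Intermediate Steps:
$n{\left(Q \right)} = 3 Q$ ($n{\left(Q \right)} = Q + 2 Q = 3 Q$)
$o{\left(B \right)} = \frac{4 + B}{2 B}$
$V{\left(u \right)} = -136 + 24 u$ ($V{\left(u \right)} = - 8 \left(-1 - 3 \left(u - 6\right)\right) = - 8 \left(-1 - 3 \left(-6 + u\right)\right) = - 8 \left(-1 - \left(-18 + 3 u\right)\right) = - 8 \left(17 - 3 u\right) = -136 + 24 u$)
$V{\left(1 \right)} o{\left(7 \right)} h{\left(6 \right)} = \left(-136 + 24 \cdot 1\right) \frac{4 + 7}{2 \cdot 7} \cdot 6 = \left(-136 + 24\right) \frac{1}{2} \cdot \frac{1}{7} \cdot 11 \cdot 6 = \left(-112\right) \frac{11}{14} \cdot 6 = \left(-88\right) 6 = -528$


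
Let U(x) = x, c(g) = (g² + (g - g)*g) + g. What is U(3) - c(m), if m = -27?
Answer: -699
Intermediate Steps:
c(g) = g + g² (c(g) = (g² + 0*g) + g = (g² + 0) + g = g² + g = g + g²)
U(3) - c(m) = 3 - (-27)*(1 - 27) = 3 - (-27)*(-26) = 3 - 1*702 = 3 - 702 = -699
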